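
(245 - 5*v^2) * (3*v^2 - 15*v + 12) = -15*v^4 + 75*v^3 + 675*v^2 - 3675*v + 2940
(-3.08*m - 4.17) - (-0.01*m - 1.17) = -3.07*m - 3.0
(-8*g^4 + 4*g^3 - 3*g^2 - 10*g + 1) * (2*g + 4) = -16*g^5 - 24*g^4 + 10*g^3 - 32*g^2 - 38*g + 4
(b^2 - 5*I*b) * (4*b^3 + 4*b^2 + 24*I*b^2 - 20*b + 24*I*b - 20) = 4*b^5 + 4*b^4 + 4*I*b^4 + 100*b^3 + 4*I*b^3 + 100*b^2 + 100*I*b^2 + 100*I*b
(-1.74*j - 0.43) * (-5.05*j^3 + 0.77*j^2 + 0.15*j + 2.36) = 8.787*j^4 + 0.8317*j^3 - 0.5921*j^2 - 4.1709*j - 1.0148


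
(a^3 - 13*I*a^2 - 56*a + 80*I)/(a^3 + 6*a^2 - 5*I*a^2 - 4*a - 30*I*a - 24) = (a^2 - 9*I*a - 20)/(a^2 + a*(6 - I) - 6*I)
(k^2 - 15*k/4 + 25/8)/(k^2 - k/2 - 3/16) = 2*(-8*k^2 + 30*k - 25)/(-16*k^2 + 8*k + 3)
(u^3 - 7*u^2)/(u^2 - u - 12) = u^2*(7 - u)/(-u^2 + u + 12)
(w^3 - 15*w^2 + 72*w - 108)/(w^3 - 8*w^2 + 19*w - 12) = (w^2 - 12*w + 36)/(w^2 - 5*w + 4)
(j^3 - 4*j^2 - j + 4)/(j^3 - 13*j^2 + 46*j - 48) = (j^3 - 4*j^2 - j + 4)/(j^3 - 13*j^2 + 46*j - 48)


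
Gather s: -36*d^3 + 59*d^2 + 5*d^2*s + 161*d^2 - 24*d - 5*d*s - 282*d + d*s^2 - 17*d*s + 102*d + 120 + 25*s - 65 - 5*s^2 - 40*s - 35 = -36*d^3 + 220*d^2 - 204*d + s^2*(d - 5) + s*(5*d^2 - 22*d - 15) + 20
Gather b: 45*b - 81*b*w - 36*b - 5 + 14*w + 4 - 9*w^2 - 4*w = b*(9 - 81*w) - 9*w^2 + 10*w - 1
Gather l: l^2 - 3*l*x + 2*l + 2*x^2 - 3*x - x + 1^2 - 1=l^2 + l*(2 - 3*x) + 2*x^2 - 4*x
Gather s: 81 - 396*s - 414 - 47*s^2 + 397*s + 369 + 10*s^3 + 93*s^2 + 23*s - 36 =10*s^3 + 46*s^2 + 24*s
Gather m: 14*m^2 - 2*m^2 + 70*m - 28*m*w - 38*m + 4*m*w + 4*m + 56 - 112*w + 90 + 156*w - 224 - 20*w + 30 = 12*m^2 + m*(36 - 24*w) + 24*w - 48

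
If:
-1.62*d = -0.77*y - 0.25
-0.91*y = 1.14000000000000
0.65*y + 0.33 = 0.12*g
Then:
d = -0.44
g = -4.04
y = -1.25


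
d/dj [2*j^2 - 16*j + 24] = 4*j - 16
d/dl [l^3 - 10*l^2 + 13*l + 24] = 3*l^2 - 20*l + 13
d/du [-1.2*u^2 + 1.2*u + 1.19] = 1.2 - 2.4*u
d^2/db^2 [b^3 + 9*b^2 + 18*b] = 6*b + 18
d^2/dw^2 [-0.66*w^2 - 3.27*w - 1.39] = -1.32000000000000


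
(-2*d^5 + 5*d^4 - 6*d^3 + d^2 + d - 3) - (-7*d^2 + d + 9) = -2*d^5 + 5*d^4 - 6*d^3 + 8*d^2 - 12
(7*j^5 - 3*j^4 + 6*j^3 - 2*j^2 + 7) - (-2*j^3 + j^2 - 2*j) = 7*j^5 - 3*j^4 + 8*j^3 - 3*j^2 + 2*j + 7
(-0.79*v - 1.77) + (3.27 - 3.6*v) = 1.5 - 4.39*v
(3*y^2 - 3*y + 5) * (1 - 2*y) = -6*y^3 + 9*y^2 - 13*y + 5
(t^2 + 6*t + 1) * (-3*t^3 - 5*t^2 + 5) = -3*t^5 - 23*t^4 - 33*t^3 + 30*t + 5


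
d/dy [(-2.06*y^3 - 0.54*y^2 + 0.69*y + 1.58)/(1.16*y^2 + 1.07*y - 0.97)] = (-2.3896*y^4 - 4.4084*y^3 + 4.6164*y^2 - 2.618*y - 2.3599)/(1.3456*y^4 + 2.4824*y^3 - 1.1055*y^2 - 2.0758*y + 0.9409)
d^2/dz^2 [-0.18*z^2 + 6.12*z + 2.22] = -0.360000000000000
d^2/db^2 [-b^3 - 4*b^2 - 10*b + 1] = -6*b - 8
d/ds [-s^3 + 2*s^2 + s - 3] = -3*s^2 + 4*s + 1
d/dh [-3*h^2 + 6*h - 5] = 6 - 6*h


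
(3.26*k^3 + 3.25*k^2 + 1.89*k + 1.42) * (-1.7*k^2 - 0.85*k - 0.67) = -5.542*k^5 - 8.296*k^4 - 8.1597*k^3 - 6.198*k^2 - 2.4733*k - 0.9514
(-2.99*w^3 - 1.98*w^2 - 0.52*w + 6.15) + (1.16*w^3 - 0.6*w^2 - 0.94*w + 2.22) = -1.83*w^3 - 2.58*w^2 - 1.46*w + 8.37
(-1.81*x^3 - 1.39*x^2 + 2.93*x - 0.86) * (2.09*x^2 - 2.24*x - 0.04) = -3.7829*x^5 + 1.1493*x^4 + 9.3097*x^3 - 8.305*x^2 + 1.8092*x + 0.0344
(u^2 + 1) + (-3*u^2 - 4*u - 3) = -2*u^2 - 4*u - 2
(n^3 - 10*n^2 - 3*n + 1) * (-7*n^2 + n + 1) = -7*n^5 + 71*n^4 + 12*n^3 - 20*n^2 - 2*n + 1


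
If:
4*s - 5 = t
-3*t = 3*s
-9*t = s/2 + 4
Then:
No Solution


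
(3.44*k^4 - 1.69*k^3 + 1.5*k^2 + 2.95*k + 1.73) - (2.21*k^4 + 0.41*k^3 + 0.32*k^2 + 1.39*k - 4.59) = 1.23*k^4 - 2.1*k^3 + 1.18*k^2 + 1.56*k + 6.32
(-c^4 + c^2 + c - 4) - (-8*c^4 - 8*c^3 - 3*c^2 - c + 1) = 7*c^4 + 8*c^3 + 4*c^2 + 2*c - 5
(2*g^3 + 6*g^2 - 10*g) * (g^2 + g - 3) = 2*g^5 + 8*g^4 - 10*g^3 - 28*g^2 + 30*g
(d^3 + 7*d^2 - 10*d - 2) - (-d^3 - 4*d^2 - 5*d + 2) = 2*d^3 + 11*d^2 - 5*d - 4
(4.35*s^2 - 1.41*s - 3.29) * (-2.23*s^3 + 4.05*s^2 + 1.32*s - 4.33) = -9.7005*s^5 + 20.7618*s^4 + 7.3682*s^3 - 34.0212*s^2 + 1.7625*s + 14.2457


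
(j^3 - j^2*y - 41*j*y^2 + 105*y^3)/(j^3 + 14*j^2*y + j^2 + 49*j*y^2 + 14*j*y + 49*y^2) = (j^2 - 8*j*y + 15*y^2)/(j^2 + 7*j*y + j + 7*y)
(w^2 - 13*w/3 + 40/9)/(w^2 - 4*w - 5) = (-9*w^2 + 39*w - 40)/(9*(-w^2 + 4*w + 5))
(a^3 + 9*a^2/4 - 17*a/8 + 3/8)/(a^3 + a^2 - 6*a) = (8*a^2 - 6*a + 1)/(8*a*(a - 2))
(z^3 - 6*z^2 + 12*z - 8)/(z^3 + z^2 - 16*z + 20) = (z - 2)/(z + 5)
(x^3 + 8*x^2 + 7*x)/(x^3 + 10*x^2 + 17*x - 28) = x*(x + 1)/(x^2 + 3*x - 4)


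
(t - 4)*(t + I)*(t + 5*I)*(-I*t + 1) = -I*t^4 + 7*t^3 + 4*I*t^3 - 28*t^2 + 11*I*t^2 - 5*t - 44*I*t + 20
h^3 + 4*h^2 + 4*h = h*(h + 2)^2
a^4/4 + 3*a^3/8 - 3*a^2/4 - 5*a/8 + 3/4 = (a/4 + 1/2)*(a - 1)^2*(a + 3/2)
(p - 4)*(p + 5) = p^2 + p - 20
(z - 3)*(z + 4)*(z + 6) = z^3 + 7*z^2 - 6*z - 72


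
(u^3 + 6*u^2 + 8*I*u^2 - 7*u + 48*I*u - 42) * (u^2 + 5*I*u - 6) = u^5 + 6*u^4 + 13*I*u^4 - 53*u^3 + 78*I*u^3 - 318*u^2 - 83*I*u^2 + 42*u - 498*I*u + 252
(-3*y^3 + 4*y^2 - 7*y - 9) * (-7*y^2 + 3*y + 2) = 21*y^5 - 37*y^4 + 55*y^3 + 50*y^2 - 41*y - 18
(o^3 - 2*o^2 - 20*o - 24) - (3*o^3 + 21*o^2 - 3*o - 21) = -2*o^3 - 23*o^2 - 17*o - 3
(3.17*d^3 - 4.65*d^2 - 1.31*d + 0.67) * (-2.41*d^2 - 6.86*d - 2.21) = -7.6397*d^5 - 10.5397*d^4 + 28.0504*d^3 + 17.6484*d^2 - 1.7011*d - 1.4807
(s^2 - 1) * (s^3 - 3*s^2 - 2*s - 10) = s^5 - 3*s^4 - 3*s^3 - 7*s^2 + 2*s + 10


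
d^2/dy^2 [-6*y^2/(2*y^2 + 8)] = 24*(3*y^2 - 4)/(y^6 + 12*y^4 + 48*y^2 + 64)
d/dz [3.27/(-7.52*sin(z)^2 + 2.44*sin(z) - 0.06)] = (49.1808*sin(z) - 7.9788)*cos(z)/(7.52*sin(z)^2 - 2.44*sin(z) + 0.06)^2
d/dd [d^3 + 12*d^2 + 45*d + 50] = 3*d^2 + 24*d + 45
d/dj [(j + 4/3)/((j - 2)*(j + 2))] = (-j^2 - 8*j/3 - 4)/(j^4 - 8*j^2 + 16)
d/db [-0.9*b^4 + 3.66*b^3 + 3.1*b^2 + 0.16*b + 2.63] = -3.6*b^3 + 10.98*b^2 + 6.2*b + 0.16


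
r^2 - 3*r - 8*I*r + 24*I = (r - 3)*(r - 8*I)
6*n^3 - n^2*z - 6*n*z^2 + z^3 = (-6*n + z)*(-n + z)*(n + z)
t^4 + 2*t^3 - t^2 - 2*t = t*(t - 1)*(t + 1)*(t + 2)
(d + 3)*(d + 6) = d^2 + 9*d + 18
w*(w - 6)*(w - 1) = w^3 - 7*w^2 + 6*w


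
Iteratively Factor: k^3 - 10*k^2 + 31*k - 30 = (k - 5)*(k^2 - 5*k + 6) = (k - 5)*(k - 3)*(k - 2)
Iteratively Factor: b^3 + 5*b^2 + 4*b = (b)*(b^2 + 5*b + 4) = b*(b + 4)*(b + 1)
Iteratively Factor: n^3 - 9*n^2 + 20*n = (n - 5)*(n^2 - 4*n) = (n - 5)*(n - 4)*(n)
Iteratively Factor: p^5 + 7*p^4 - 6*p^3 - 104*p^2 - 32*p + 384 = (p + 4)*(p^4 + 3*p^3 - 18*p^2 - 32*p + 96) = (p + 4)^2*(p^3 - p^2 - 14*p + 24) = (p + 4)^3*(p^2 - 5*p + 6) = (p - 2)*(p + 4)^3*(p - 3)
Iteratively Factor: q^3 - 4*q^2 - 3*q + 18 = (q + 2)*(q^2 - 6*q + 9) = (q - 3)*(q + 2)*(q - 3)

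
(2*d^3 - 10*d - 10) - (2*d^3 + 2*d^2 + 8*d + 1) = -2*d^2 - 18*d - 11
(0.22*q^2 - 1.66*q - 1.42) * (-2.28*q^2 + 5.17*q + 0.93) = -0.5016*q^4 + 4.9222*q^3 - 5.14*q^2 - 8.8852*q - 1.3206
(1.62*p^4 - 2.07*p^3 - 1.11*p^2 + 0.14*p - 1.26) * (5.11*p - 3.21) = 8.2782*p^5 - 15.7779*p^4 + 0.972599999999998*p^3 + 4.2785*p^2 - 6.888*p + 4.0446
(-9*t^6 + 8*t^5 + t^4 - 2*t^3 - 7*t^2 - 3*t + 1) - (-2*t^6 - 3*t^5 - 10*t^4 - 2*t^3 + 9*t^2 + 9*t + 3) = -7*t^6 + 11*t^5 + 11*t^4 - 16*t^2 - 12*t - 2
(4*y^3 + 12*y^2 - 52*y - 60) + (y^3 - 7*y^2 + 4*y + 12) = 5*y^3 + 5*y^2 - 48*y - 48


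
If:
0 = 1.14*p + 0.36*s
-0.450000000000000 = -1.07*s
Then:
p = -0.13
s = 0.42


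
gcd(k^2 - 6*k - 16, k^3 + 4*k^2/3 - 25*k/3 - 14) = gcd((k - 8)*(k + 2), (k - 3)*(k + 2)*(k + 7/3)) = k + 2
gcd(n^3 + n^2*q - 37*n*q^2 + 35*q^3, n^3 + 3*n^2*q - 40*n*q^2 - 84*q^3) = n + 7*q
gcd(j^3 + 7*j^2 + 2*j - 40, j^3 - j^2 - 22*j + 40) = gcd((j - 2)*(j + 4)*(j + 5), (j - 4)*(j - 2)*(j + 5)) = j^2 + 3*j - 10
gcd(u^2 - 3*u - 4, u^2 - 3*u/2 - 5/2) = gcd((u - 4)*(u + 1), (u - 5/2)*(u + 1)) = u + 1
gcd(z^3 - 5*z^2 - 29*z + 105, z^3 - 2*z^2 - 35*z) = z^2 - 2*z - 35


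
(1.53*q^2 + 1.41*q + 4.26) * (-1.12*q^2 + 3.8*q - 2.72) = -1.7136*q^4 + 4.2348*q^3 - 3.5748*q^2 + 12.3528*q - 11.5872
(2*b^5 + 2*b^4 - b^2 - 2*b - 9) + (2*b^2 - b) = 2*b^5 + 2*b^4 + b^2 - 3*b - 9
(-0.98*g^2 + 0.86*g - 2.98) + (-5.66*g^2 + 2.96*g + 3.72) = -6.64*g^2 + 3.82*g + 0.74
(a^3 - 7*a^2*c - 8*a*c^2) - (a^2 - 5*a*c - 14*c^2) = a^3 - 7*a^2*c - a^2 - 8*a*c^2 + 5*a*c + 14*c^2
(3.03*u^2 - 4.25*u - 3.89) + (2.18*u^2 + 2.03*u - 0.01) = 5.21*u^2 - 2.22*u - 3.9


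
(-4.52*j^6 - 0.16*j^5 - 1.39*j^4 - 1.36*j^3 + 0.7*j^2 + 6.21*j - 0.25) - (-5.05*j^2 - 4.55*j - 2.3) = -4.52*j^6 - 0.16*j^5 - 1.39*j^4 - 1.36*j^3 + 5.75*j^2 + 10.76*j + 2.05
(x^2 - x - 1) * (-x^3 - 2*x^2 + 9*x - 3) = -x^5 - x^4 + 12*x^3 - 10*x^2 - 6*x + 3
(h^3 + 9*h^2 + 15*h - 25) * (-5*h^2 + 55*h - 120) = -5*h^5 + 10*h^4 + 300*h^3 - 130*h^2 - 3175*h + 3000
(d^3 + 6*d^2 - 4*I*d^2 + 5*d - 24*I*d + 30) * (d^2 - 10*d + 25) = d^5 - 4*d^4 - 4*I*d^4 - 30*d^3 + 16*I*d^3 + 130*d^2 + 140*I*d^2 - 175*d - 600*I*d + 750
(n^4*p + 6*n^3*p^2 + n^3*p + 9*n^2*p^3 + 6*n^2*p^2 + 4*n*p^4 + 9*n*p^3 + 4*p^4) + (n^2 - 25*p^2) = n^4*p + 6*n^3*p^2 + n^3*p + 9*n^2*p^3 + 6*n^2*p^2 + n^2 + 4*n*p^4 + 9*n*p^3 + 4*p^4 - 25*p^2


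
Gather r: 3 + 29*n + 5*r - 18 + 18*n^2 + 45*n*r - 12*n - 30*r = 18*n^2 + 17*n + r*(45*n - 25) - 15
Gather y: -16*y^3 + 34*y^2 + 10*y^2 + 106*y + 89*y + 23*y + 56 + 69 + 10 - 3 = -16*y^3 + 44*y^2 + 218*y + 132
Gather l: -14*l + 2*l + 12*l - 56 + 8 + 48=0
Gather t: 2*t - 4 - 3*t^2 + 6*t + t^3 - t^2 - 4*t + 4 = t^3 - 4*t^2 + 4*t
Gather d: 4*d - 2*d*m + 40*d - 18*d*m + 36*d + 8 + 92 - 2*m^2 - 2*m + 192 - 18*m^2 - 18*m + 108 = d*(80 - 20*m) - 20*m^2 - 20*m + 400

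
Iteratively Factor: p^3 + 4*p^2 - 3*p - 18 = (p + 3)*(p^2 + p - 6) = (p + 3)^2*(p - 2)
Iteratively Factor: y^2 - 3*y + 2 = (y - 2)*(y - 1)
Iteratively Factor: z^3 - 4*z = (z + 2)*(z^2 - 2*z) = z*(z + 2)*(z - 2)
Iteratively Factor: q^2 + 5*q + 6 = (q + 3)*(q + 2)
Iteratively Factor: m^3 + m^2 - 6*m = (m)*(m^2 + m - 6) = m*(m + 3)*(m - 2)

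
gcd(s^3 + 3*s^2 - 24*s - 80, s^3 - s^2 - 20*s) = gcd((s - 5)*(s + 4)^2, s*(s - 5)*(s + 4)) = s^2 - s - 20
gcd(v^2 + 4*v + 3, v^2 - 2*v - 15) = v + 3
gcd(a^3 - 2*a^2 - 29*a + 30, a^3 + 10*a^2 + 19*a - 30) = a^2 + 4*a - 5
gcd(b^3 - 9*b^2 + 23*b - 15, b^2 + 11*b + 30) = 1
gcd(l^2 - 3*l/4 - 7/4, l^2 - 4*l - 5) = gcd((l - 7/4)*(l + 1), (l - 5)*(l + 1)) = l + 1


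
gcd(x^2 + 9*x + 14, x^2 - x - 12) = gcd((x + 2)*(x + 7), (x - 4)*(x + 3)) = 1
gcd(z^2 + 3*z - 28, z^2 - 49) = z + 7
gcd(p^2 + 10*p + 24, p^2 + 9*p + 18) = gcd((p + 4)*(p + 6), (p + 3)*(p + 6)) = p + 6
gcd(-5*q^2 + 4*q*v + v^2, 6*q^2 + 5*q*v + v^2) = 1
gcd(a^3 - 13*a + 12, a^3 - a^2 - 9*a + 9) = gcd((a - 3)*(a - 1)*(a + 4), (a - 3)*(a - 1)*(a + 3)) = a^2 - 4*a + 3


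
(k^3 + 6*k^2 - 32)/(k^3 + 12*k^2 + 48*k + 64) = (k - 2)/(k + 4)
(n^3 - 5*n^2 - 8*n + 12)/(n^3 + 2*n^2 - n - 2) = (n - 6)/(n + 1)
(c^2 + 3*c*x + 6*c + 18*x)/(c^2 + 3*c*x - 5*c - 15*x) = (c + 6)/(c - 5)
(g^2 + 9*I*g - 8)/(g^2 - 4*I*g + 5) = (g + 8*I)/(g - 5*I)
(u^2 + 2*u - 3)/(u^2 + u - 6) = (u - 1)/(u - 2)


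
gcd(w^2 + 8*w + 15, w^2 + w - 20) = w + 5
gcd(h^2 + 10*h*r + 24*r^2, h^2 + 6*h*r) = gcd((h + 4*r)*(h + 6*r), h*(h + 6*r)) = h + 6*r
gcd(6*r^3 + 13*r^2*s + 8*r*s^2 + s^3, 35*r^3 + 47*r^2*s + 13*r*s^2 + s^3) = r + s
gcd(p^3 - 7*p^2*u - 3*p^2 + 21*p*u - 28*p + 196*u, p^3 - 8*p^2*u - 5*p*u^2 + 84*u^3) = p - 7*u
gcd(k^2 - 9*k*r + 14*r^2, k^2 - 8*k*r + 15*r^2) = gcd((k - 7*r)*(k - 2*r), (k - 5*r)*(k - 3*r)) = 1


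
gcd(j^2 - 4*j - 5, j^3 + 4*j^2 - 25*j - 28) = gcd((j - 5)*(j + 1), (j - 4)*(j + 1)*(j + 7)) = j + 1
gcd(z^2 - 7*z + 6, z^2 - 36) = z - 6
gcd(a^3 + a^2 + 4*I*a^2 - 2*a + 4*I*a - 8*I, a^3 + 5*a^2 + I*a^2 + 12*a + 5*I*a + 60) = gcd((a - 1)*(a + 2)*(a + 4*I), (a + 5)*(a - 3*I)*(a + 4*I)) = a + 4*I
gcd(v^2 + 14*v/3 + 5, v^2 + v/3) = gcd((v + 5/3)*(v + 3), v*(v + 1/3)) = 1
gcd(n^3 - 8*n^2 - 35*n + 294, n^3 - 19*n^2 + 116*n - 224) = n - 7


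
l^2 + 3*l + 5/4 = (l + 1/2)*(l + 5/2)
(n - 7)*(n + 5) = n^2 - 2*n - 35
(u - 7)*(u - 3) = u^2 - 10*u + 21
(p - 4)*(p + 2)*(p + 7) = p^3 + 5*p^2 - 22*p - 56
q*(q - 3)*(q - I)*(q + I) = q^4 - 3*q^3 + q^2 - 3*q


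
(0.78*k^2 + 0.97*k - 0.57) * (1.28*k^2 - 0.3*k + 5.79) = 0.9984*k^4 + 1.0076*k^3 + 3.4956*k^2 + 5.7873*k - 3.3003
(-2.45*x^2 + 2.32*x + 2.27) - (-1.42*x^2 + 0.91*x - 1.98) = -1.03*x^2 + 1.41*x + 4.25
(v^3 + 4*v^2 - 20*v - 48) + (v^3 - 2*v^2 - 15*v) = 2*v^3 + 2*v^2 - 35*v - 48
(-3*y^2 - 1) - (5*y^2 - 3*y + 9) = -8*y^2 + 3*y - 10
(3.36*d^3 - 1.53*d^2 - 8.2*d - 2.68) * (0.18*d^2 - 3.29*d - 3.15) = 0.6048*d^5 - 11.3298*d^4 - 7.0263*d^3 + 31.3151*d^2 + 34.6472*d + 8.442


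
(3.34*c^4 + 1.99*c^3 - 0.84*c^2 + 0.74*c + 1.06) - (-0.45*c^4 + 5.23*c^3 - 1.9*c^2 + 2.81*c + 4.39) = 3.79*c^4 - 3.24*c^3 + 1.06*c^2 - 2.07*c - 3.33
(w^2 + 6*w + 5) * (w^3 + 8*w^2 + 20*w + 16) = w^5 + 14*w^4 + 73*w^3 + 176*w^2 + 196*w + 80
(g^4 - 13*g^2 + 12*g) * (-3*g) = -3*g^5 + 39*g^3 - 36*g^2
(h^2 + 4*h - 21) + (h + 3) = h^2 + 5*h - 18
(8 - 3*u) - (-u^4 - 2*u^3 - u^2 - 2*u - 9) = u^4 + 2*u^3 + u^2 - u + 17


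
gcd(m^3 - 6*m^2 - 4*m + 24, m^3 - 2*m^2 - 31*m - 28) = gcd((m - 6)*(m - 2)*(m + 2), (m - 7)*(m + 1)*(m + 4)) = 1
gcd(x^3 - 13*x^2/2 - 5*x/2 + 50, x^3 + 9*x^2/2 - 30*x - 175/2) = x^2 - 5*x/2 - 25/2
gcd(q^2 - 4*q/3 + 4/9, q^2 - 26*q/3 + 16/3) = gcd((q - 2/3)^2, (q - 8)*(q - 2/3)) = q - 2/3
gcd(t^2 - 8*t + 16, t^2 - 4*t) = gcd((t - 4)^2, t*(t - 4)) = t - 4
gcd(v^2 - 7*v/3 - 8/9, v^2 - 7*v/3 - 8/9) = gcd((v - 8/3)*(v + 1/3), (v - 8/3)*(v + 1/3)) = v^2 - 7*v/3 - 8/9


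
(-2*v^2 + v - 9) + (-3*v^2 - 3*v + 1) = -5*v^2 - 2*v - 8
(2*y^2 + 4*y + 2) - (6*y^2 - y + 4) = -4*y^2 + 5*y - 2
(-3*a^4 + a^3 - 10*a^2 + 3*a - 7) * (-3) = 9*a^4 - 3*a^3 + 30*a^2 - 9*a + 21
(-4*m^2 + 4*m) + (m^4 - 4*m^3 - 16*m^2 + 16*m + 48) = m^4 - 4*m^3 - 20*m^2 + 20*m + 48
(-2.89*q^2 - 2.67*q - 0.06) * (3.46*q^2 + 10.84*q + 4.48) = -9.9994*q^4 - 40.5658*q^3 - 42.0976*q^2 - 12.612*q - 0.2688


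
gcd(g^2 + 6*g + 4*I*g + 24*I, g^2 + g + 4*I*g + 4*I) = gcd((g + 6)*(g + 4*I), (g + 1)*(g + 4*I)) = g + 4*I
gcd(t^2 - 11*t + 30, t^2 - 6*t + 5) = t - 5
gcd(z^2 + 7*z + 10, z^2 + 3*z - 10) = z + 5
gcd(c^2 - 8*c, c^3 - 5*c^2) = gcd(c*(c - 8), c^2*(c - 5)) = c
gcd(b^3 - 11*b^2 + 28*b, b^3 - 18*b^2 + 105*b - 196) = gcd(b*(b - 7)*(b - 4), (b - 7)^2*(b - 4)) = b^2 - 11*b + 28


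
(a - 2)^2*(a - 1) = a^3 - 5*a^2 + 8*a - 4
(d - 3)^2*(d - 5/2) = d^3 - 17*d^2/2 + 24*d - 45/2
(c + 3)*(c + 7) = c^2 + 10*c + 21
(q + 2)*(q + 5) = q^2 + 7*q + 10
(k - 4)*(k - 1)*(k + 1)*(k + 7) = k^4 + 3*k^3 - 29*k^2 - 3*k + 28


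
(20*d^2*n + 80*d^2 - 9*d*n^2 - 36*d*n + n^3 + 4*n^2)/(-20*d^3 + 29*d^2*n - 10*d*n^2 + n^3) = (-n - 4)/(d - n)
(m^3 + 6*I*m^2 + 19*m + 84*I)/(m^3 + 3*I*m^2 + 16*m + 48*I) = (m + 7*I)/(m + 4*I)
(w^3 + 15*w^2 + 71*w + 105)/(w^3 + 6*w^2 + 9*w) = (w^2 + 12*w + 35)/(w*(w + 3))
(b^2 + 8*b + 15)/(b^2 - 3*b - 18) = (b + 5)/(b - 6)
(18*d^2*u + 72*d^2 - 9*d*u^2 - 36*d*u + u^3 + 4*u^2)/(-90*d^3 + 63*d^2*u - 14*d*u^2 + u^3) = (u + 4)/(-5*d + u)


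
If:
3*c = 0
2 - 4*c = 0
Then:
No Solution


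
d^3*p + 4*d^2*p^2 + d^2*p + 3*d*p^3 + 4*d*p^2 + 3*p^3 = (d + p)*(d + 3*p)*(d*p + p)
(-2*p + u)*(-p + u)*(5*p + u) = 10*p^3 - 13*p^2*u + 2*p*u^2 + u^3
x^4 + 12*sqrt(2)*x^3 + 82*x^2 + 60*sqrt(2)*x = x*(x + sqrt(2))*(x + 5*sqrt(2))*(x + 6*sqrt(2))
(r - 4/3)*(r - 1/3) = r^2 - 5*r/3 + 4/9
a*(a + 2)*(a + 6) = a^3 + 8*a^2 + 12*a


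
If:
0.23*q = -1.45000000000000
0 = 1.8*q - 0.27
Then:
No Solution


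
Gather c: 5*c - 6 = 5*c - 6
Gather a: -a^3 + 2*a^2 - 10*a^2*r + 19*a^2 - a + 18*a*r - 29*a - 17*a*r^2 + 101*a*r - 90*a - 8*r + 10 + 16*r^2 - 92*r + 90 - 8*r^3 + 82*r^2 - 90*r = -a^3 + a^2*(21 - 10*r) + a*(-17*r^2 + 119*r - 120) - 8*r^3 + 98*r^2 - 190*r + 100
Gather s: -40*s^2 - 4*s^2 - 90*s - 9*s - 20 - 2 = -44*s^2 - 99*s - 22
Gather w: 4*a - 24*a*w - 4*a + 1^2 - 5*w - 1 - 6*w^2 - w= -6*w^2 + w*(-24*a - 6)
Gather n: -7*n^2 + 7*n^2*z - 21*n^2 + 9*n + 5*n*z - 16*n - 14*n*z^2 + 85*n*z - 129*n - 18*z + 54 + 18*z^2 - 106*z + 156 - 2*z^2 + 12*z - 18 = n^2*(7*z - 28) + n*(-14*z^2 + 90*z - 136) + 16*z^2 - 112*z + 192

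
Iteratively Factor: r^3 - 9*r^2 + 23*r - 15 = (r - 3)*(r^2 - 6*r + 5) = (r - 3)*(r - 1)*(r - 5)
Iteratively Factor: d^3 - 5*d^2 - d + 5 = (d - 5)*(d^2 - 1) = (d - 5)*(d - 1)*(d + 1)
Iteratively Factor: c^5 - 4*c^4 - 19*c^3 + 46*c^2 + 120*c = (c - 5)*(c^4 + c^3 - 14*c^2 - 24*c) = (c - 5)*(c + 2)*(c^3 - c^2 - 12*c) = c*(c - 5)*(c + 2)*(c^2 - c - 12) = c*(c - 5)*(c + 2)*(c + 3)*(c - 4)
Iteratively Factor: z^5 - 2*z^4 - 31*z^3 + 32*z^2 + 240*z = (z + 3)*(z^4 - 5*z^3 - 16*z^2 + 80*z) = z*(z + 3)*(z^3 - 5*z^2 - 16*z + 80) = z*(z - 5)*(z + 3)*(z^2 - 16) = z*(z - 5)*(z - 4)*(z + 3)*(z + 4)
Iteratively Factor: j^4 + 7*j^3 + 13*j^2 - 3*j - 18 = (j + 3)*(j^3 + 4*j^2 + j - 6) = (j + 3)^2*(j^2 + j - 2) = (j + 2)*(j + 3)^2*(j - 1)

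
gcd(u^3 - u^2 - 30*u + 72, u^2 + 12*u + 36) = u + 6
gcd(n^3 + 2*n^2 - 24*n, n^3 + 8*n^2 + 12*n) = n^2 + 6*n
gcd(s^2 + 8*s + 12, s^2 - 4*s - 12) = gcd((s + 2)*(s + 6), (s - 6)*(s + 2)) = s + 2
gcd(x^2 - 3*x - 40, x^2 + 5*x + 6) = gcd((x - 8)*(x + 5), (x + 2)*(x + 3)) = 1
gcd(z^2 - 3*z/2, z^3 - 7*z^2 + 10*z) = z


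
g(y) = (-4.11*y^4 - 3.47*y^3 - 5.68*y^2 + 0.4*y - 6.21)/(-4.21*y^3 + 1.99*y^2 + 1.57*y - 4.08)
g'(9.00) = 0.95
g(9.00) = 10.34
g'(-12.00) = 0.96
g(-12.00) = -10.62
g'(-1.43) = -3.22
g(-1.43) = -2.53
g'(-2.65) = 0.57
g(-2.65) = -2.20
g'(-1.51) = -2.12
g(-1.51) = -2.32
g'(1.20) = 0.86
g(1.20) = 4.30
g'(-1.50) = -2.23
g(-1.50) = -2.34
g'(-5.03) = 0.88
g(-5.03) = -4.08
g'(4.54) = 0.85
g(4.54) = 6.27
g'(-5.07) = 0.89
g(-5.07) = -4.11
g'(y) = (12.63*y^2 - 3.98*y - 1.57)*(-4.11*y^4 - 3.47*y^3 - 5.68*y^2 + 0.4*y - 6.21)/(-4.21*y^3 + 1.99*y^2 + 1.57*y - 4.08)^2 + (-16.44*y^3 - 10.41*y^2 - 11.36*y + 0.4)/(-4.21*y^3 + 1.99*y^2 + 1.57*y - 4.08)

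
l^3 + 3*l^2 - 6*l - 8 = (l - 2)*(l + 1)*(l + 4)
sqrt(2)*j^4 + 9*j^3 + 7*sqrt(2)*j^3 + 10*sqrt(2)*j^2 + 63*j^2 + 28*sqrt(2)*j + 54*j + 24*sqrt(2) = (j + 1)*(j + 6)*(j + 4*sqrt(2))*(sqrt(2)*j + 1)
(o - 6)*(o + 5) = o^2 - o - 30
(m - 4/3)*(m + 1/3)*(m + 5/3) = m^3 + 2*m^2/3 - 19*m/9 - 20/27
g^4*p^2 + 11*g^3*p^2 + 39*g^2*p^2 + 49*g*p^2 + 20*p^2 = (g + 4)*(g + 5)*(g*p + p)^2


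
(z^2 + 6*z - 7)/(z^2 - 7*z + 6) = (z + 7)/(z - 6)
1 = 1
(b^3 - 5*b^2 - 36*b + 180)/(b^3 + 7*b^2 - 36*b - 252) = (b - 5)/(b + 7)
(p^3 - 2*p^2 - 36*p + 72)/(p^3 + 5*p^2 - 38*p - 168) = (p^2 + 4*p - 12)/(p^2 + 11*p + 28)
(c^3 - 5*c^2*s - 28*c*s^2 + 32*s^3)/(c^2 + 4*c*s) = c - 9*s + 8*s^2/c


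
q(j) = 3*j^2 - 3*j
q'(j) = 6*j - 3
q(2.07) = 6.64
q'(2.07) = 9.42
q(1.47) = 2.07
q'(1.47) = 5.82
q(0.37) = -0.70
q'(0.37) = -0.78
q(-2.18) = 20.80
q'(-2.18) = -16.08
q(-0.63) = 3.08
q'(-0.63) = -6.78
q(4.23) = 40.99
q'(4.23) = 22.38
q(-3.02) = 36.42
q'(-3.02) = -21.12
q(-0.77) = 4.09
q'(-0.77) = -7.62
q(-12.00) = 468.00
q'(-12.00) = -75.00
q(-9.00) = 270.00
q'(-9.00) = -57.00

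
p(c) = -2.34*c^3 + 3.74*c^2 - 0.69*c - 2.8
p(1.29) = -2.49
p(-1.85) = 26.09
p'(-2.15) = -49.22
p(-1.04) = 4.59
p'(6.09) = -215.50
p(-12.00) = 4587.56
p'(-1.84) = -38.22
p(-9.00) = 2012.21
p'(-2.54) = -64.98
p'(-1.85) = -38.55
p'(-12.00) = -1101.33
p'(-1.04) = -16.06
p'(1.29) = -2.72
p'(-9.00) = -636.63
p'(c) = -7.02*c^2 + 7.48*c - 0.69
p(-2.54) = 61.43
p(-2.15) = 39.23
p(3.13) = -40.07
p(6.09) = -396.82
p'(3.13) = -46.05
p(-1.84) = 25.71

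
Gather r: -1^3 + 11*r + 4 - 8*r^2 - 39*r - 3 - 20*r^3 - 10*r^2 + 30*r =-20*r^3 - 18*r^2 + 2*r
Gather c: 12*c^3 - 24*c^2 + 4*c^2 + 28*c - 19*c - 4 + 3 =12*c^3 - 20*c^2 + 9*c - 1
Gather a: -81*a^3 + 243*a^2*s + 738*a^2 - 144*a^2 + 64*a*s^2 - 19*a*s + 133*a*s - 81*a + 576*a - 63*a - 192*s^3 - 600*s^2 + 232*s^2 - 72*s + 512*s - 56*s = -81*a^3 + a^2*(243*s + 594) + a*(64*s^2 + 114*s + 432) - 192*s^3 - 368*s^2 + 384*s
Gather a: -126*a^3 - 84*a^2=-126*a^3 - 84*a^2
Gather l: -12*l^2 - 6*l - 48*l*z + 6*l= -12*l^2 - 48*l*z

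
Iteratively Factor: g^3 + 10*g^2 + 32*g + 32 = (g + 4)*(g^2 + 6*g + 8) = (g + 2)*(g + 4)*(g + 4)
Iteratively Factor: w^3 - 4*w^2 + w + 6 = (w + 1)*(w^2 - 5*w + 6) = (w - 3)*(w + 1)*(w - 2)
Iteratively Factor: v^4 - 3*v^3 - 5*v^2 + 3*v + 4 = (v - 4)*(v^3 + v^2 - v - 1) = (v - 4)*(v + 1)*(v^2 - 1) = (v - 4)*(v - 1)*(v + 1)*(v + 1)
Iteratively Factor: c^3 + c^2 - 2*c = (c - 1)*(c^2 + 2*c) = (c - 1)*(c + 2)*(c)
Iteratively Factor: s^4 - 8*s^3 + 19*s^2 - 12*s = (s - 4)*(s^3 - 4*s^2 + 3*s) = s*(s - 4)*(s^2 - 4*s + 3) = s*(s - 4)*(s - 3)*(s - 1)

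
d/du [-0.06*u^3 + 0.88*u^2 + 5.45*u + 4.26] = -0.18*u^2 + 1.76*u + 5.45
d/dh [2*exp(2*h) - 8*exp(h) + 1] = 4*(exp(h) - 2)*exp(h)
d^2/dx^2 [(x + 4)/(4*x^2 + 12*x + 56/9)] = 81*(9*(x + 4)*(2*x + 3)^2 - (3*x + 7)*(9*x^2 + 27*x + 14))/(2*(9*x^2 + 27*x + 14)^3)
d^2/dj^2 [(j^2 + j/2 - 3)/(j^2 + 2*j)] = -3/j^3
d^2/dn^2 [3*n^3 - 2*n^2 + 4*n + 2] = 18*n - 4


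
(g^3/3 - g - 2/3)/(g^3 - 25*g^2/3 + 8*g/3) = (g^3 - 3*g - 2)/(g*(3*g^2 - 25*g + 8))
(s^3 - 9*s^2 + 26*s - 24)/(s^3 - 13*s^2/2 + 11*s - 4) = 2*(s - 3)/(2*s - 1)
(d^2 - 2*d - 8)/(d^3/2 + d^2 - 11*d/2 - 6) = 2*(d^2 - 2*d - 8)/(d^3 + 2*d^2 - 11*d - 12)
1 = 1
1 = 1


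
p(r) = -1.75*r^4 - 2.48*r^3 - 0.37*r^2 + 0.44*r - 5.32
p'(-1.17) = 2.33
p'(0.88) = -10.74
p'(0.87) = -10.44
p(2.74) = -156.54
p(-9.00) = -9713.08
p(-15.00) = -80318.92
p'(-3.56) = 224.61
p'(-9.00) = 4507.46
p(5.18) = -1617.63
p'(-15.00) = 21962.54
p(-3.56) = -180.77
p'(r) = -7.0*r^3 - 7.44*r^2 - 0.74*r + 0.44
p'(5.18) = -1175.97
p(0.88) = -7.96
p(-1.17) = -5.65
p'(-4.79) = 602.60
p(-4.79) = -664.61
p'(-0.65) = -0.30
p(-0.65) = -5.39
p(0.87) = -7.85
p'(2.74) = -201.44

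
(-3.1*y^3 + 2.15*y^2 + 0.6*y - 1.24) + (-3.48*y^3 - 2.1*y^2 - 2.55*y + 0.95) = -6.58*y^3 + 0.0499999999999998*y^2 - 1.95*y - 0.29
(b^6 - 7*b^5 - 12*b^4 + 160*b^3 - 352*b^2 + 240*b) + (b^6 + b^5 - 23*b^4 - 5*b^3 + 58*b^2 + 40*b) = 2*b^6 - 6*b^5 - 35*b^4 + 155*b^3 - 294*b^2 + 280*b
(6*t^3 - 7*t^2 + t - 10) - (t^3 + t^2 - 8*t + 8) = 5*t^3 - 8*t^2 + 9*t - 18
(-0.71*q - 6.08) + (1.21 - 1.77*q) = -2.48*q - 4.87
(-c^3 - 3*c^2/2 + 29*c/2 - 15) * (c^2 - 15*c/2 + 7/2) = -c^5 + 6*c^4 + 89*c^3/4 - 129*c^2 + 653*c/4 - 105/2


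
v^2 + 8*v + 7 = (v + 1)*(v + 7)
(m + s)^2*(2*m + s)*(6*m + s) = 12*m^4 + 32*m^3*s + 29*m^2*s^2 + 10*m*s^3 + s^4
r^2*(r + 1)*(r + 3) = r^4 + 4*r^3 + 3*r^2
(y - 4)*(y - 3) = y^2 - 7*y + 12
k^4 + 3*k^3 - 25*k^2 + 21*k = k*(k - 3)*(k - 1)*(k + 7)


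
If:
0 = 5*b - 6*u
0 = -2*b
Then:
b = 0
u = 0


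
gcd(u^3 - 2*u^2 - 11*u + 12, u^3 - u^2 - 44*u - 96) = u + 3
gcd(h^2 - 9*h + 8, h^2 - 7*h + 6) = h - 1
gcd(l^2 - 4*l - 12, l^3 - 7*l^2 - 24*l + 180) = l - 6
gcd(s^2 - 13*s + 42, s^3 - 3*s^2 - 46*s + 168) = s - 6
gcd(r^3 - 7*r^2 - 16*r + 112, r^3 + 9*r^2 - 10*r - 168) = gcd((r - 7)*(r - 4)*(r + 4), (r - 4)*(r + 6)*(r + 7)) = r - 4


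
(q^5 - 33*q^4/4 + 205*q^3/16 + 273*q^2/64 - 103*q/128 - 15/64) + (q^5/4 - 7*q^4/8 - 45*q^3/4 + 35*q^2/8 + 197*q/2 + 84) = 5*q^5/4 - 73*q^4/8 + 25*q^3/16 + 553*q^2/64 + 12505*q/128 + 5361/64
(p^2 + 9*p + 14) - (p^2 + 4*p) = 5*p + 14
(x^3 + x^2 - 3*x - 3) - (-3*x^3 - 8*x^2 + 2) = 4*x^3 + 9*x^2 - 3*x - 5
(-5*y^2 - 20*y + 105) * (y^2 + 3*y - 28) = -5*y^4 - 35*y^3 + 185*y^2 + 875*y - 2940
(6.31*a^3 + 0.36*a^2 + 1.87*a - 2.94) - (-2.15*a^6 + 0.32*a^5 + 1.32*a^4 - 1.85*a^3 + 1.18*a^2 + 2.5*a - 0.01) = 2.15*a^6 - 0.32*a^5 - 1.32*a^4 + 8.16*a^3 - 0.82*a^2 - 0.63*a - 2.93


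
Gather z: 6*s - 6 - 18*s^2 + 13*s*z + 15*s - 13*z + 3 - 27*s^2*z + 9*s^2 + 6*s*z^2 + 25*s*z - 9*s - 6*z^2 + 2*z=-9*s^2 + 12*s + z^2*(6*s - 6) + z*(-27*s^2 + 38*s - 11) - 3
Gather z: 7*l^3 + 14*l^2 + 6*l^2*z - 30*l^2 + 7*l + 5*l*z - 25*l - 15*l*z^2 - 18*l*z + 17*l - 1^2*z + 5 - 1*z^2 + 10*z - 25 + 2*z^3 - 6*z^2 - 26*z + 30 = 7*l^3 - 16*l^2 - l + 2*z^3 + z^2*(-15*l - 7) + z*(6*l^2 - 13*l - 17) + 10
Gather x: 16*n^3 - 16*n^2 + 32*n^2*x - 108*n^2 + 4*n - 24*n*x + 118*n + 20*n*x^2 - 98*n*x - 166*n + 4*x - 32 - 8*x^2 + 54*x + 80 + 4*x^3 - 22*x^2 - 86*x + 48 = 16*n^3 - 124*n^2 - 44*n + 4*x^3 + x^2*(20*n - 30) + x*(32*n^2 - 122*n - 28) + 96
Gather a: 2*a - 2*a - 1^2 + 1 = 0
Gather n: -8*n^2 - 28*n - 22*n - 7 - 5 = -8*n^2 - 50*n - 12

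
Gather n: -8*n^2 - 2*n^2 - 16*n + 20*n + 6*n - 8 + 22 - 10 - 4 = -10*n^2 + 10*n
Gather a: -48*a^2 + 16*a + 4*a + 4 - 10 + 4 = -48*a^2 + 20*a - 2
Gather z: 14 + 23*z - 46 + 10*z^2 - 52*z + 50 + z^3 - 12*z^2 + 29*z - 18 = z^3 - 2*z^2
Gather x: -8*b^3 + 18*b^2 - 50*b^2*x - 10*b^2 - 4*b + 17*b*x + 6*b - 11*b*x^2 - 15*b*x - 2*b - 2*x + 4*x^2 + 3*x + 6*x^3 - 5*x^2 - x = -8*b^3 + 8*b^2 + 6*x^3 + x^2*(-11*b - 1) + x*(-50*b^2 + 2*b)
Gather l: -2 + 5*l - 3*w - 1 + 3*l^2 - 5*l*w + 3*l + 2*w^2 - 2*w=3*l^2 + l*(8 - 5*w) + 2*w^2 - 5*w - 3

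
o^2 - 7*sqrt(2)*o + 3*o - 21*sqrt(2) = (o + 3)*(o - 7*sqrt(2))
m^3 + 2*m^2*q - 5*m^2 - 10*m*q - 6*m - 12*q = (m - 6)*(m + 1)*(m + 2*q)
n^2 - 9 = (n - 3)*(n + 3)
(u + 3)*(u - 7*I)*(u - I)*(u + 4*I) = u^4 + 3*u^3 - 4*I*u^3 + 25*u^2 - 12*I*u^2 + 75*u - 28*I*u - 84*I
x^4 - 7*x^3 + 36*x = x*(x - 6)*(x - 3)*(x + 2)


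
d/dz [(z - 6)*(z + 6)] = 2*z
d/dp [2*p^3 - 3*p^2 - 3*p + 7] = 6*p^2 - 6*p - 3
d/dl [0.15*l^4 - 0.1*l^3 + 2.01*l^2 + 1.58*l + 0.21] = 0.6*l^3 - 0.3*l^2 + 4.02*l + 1.58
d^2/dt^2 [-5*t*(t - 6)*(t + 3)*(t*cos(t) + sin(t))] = 5*t^4*cos(t) + 45*t^3*sin(t) - 15*t^3*cos(t) - 105*t^2*sin(t) - 180*t^2*cos(t) - 480*t*sin(t) + 150*t*cos(t) + 30*sin(t) + 360*cos(t)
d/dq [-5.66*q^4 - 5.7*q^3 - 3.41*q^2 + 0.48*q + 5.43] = -22.64*q^3 - 17.1*q^2 - 6.82*q + 0.48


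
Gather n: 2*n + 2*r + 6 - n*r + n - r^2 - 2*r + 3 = n*(3 - r) - r^2 + 9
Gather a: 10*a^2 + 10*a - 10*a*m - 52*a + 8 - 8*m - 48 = 10*a^2 + a*(-10*m - 42) - 8*m - 40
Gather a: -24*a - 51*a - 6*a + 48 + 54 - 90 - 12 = -81*a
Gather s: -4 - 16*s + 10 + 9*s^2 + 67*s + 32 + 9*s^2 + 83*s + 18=18*s^2 + 134*s + 56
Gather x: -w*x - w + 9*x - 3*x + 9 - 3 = -w + x*(6 - w) + 6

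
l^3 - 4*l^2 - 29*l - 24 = (l - 8)*(l + 1)*(l + 3)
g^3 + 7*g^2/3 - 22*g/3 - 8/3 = (g - 2)*(g + 1/3)*(g + 4)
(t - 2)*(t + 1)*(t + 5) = t^3 + 4*t^2 - 7*t - 10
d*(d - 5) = d^2 - 5*d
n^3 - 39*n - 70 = (n - 7)*(n + 2)*(n + 5)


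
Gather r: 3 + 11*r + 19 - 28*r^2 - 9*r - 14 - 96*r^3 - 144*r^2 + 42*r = -96*r^3 - 172*r^2 + 44*r + 8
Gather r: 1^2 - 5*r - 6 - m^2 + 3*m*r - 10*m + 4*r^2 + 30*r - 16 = -m^2 - 10*m + 4*r^2 + r*(3*m + 25) - 21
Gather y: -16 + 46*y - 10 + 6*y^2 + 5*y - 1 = 6*y^2 + 51*y - 27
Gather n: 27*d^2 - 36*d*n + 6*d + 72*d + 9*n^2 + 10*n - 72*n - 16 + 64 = 27*d^2 + 78*d + 9*n^2 + n*(-36*d - 62) + 48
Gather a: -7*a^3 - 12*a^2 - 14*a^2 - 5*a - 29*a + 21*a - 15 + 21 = -7*a^3 - 26*a^2 - 13*a + 6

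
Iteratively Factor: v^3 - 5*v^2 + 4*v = (v - 4)*(v^2 - v) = (v - 4)*(v - 1)*(v)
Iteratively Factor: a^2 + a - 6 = (a + 3)*(a - 2)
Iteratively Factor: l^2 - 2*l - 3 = (l + 1)*(l - 3)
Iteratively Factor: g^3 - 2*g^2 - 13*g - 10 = (g + 2)*(g^2 - 4*g - 5) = (g + 1)*(g + 2)*(g - 5)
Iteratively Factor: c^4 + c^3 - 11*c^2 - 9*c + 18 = (c + 3)*(c^3 - 2*c^2 - 5*c + 6) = (c + 2)*(c + 3)*(c^2 - 4*c + 3) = (c - 1)*(c + 2)*(c + 3)*(c - 3)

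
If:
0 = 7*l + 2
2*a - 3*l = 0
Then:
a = -3/7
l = -2/7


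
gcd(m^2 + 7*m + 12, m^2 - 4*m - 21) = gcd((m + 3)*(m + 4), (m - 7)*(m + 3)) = m + 3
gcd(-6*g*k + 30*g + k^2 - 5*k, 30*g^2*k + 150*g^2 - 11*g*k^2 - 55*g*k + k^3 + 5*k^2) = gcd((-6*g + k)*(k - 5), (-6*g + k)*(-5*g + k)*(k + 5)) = 6*g - k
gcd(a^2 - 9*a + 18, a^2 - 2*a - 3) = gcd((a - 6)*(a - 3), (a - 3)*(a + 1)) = a - 3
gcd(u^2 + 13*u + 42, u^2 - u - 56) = u + 7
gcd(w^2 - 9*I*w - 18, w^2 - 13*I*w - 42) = w - 6*I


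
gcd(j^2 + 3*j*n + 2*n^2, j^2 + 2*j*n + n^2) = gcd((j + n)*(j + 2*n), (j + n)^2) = j + n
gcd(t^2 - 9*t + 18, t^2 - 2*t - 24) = t - 6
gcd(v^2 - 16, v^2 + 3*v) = 1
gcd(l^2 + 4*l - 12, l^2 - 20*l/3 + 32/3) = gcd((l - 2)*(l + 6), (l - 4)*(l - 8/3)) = 1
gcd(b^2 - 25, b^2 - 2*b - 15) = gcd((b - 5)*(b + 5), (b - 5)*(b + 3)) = b - 5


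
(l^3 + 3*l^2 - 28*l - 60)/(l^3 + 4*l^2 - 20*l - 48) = (l - 5)/(l - 4)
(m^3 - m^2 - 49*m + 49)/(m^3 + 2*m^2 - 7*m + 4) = (m^2 - 49)/(m^2 + 3*m - 4)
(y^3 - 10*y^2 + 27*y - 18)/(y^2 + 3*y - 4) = (y^2 - 9*y + 18)/(y + 4)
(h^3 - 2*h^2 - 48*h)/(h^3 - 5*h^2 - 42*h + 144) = h/(h - 3)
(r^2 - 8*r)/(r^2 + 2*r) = (r - 8)/(r + 2)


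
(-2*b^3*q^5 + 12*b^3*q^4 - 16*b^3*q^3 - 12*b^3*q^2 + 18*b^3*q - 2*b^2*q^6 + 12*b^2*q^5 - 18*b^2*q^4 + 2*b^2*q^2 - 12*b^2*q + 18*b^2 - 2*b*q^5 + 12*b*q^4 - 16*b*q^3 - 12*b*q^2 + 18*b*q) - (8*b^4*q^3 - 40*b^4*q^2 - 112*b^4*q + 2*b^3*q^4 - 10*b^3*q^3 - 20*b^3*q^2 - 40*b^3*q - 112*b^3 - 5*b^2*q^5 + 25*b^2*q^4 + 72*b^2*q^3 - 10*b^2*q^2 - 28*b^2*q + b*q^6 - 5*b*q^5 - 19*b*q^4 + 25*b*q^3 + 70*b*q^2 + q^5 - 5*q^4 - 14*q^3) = -8*b^4*q^3 + 40*b^4*q^2 + 112*b^4*q - 2*b^3*q^5 + 10*b^3*q^4 - 6*b^3*q^3 + 8*b^3*q^2 + 58*b^3*q + 112*b^3 - 2*b^2*q^6 + 17*b^2*q^5 - 43*b^2*q^4 - 72*b^2*q^3 + 12*b^2*q^2 + 16*b^2*q + 18*b^2 - b*q^6 + 3*b*q^5 + 31*b*q^4 - 41*b*q^3 - 82*b*q^2 + 18*b*q - q^5 + 5*q^4 + 14*q^3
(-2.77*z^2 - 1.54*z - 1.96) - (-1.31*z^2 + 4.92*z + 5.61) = -1.46*z^2 - 6.46*z - 7.57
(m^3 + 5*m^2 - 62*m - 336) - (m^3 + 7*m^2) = -2*m^2 - 62*m - 336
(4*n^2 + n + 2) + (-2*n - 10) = 4*n^2 - n - 8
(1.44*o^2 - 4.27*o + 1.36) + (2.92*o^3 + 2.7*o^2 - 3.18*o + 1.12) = 2.92*o^3 + 4.14*o^2 - 7.45*o + 2.48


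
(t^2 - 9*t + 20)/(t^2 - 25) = (t - 4)/(t + 5)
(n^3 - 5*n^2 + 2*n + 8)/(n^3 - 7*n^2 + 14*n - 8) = (n + 1)/(n - 1)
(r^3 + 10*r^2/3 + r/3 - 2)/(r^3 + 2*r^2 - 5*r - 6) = (r - 2/3)/(r - 2)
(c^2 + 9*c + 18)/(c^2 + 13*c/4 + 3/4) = 4*(c + 6)/(4*c + 1)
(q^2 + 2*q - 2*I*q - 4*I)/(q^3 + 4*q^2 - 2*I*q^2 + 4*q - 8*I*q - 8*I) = 1/(q + 2)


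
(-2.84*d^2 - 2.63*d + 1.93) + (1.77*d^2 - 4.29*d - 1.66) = -1.07*d^2 - 6.92*d + 0.27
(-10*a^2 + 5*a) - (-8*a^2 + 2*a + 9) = -2*a^2 + 3*a - 9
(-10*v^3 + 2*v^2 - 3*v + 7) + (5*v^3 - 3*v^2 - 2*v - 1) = -5*v^3 - v^2 - 5*v + 6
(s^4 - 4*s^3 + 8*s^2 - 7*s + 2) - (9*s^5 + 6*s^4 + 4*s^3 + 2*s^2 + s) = -9*s^5 - 5*s^4 - 8*s^3 + 6*s^2 - 8*s + 2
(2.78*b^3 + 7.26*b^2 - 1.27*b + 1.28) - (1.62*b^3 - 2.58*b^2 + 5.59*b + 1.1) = 1.16*b^3 + 9.84*b^2 - 6.86*b + 0.18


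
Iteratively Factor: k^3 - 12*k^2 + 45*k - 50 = (k - 5)*(k^2 - 7*k + 10) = (k - 5)*(k - 2)*(k - 5)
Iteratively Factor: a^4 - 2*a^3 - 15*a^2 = (a)*(a^3 - 2*a^2 - 15*a) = a*(a - 5)*(a^2 + 3*a) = a^2*(a - 5)*(a + 3)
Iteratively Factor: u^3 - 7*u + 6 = (u - 2)*(u^2 + 2*u - 3) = (u - 2)*(u - 1)*(u + 3)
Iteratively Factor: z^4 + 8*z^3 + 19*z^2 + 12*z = (z + 4)*(z^3 + 4*z^2 + 3*z) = z*(z + 4)*(z^2 + 4*z + 3) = z*(z + 1)*(z + 4)*(z + 3)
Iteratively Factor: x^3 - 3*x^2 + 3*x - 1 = (x - 1)*(x^2 - 2*x + 1) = (x - 1)^2*(x - 1)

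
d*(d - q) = d^2 - d*q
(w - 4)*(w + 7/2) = w^2 - w/2 - 14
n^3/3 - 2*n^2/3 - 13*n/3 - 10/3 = (n/3 + 1/3)*(n - 5)*(n + 2)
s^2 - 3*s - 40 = (s - 8)*(s + 5)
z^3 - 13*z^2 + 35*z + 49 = (z - 7)^2*(z + 1)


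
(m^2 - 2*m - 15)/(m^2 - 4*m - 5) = (m + 3)/(m + 1)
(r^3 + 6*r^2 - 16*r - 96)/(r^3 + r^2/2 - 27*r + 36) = 2*(r + 4)/(2*r - 3)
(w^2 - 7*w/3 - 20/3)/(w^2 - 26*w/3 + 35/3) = (3*w^2 - 7*w - 20)/(3*w^2 - 26*w + 35)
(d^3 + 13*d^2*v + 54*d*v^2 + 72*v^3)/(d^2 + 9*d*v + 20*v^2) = (d^2 + 9*d*v + 18*v^2)/(d + 5*v)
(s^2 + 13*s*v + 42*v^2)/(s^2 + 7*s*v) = (s + 6*v)/s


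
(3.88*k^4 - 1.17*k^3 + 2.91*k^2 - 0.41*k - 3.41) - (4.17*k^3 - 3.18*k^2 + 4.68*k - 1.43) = 3.88*k^4 - 5.34*k^3 + 6.09*k^2 - 5.09*k - 1.98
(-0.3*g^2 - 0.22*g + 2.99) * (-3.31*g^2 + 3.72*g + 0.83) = 0.993*g^4 - 0.3878*g^3 - 10.9643*g^2 + 10.9402*g + 2.4817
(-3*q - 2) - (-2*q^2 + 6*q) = 2*q^2 - 9*q - 2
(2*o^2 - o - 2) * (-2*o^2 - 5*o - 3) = -4*o^4 - 8*o^3 + 3*o^2 + 13*o + 6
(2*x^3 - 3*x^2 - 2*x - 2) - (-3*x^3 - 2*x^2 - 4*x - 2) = 5*x^3 - x^2 + 2*x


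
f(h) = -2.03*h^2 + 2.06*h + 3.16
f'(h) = 2.06 - 4.06*h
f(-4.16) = -40.54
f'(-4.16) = 18.95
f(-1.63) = -5.59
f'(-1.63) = 8.68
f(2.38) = -3.44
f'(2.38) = -7.60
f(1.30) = 2.41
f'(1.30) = -3.22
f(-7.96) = -141.86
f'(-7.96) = 34.38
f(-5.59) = -71.79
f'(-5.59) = 24.76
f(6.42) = -67.28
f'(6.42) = -24.01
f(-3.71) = -32.42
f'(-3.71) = 17.12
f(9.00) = -142.73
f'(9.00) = -34.48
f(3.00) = -8.93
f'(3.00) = -10.12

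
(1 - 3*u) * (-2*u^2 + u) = 6*u^3 - 5*u^2 + u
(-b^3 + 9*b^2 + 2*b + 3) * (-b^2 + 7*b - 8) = b^5 - 16*b^4 + 69*b^3 - 61*b^2 + 5*b - 24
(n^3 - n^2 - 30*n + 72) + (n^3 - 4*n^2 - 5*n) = 2*n^3 - 5*n^2 - 35*n + 72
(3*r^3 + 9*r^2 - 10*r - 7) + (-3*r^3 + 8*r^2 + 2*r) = 17*r^2 - 8*r - 7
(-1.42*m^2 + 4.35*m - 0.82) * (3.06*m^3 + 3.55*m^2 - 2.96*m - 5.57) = -4.3452*m^5 + 8.27*m^4 + 17.1365*m^3 - 7.8776*m^2 - 21.8023*m + 4.5674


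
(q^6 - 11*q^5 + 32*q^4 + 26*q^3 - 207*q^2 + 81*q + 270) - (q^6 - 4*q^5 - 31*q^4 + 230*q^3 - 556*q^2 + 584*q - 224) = -7*q^5 + 63*q^4 - 204*q^3 + 349*q^2 - 503*q + 494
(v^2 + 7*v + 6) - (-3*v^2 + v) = 4*v^2 + 6*v + 6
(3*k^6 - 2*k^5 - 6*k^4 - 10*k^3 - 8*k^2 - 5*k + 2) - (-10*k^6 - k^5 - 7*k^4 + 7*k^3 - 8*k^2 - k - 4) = 13*k^6 - k^5 + k^4 - 17*k^3 - 4*k + 6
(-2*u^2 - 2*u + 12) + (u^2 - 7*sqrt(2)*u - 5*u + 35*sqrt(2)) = -u^2 - 7*sqrt(2)*u - 7*u + 12 + 35*sqrt(2)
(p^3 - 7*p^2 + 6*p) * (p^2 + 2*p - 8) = p^5 - 5*p^4 - 16*p^3 + 68*p^2 - 48*p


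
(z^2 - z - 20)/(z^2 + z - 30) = (z + 4)/(z + 6)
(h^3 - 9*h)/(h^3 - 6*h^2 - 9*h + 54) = h/(h - 6)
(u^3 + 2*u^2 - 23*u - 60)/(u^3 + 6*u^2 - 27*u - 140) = (u + 3)/(u + 7)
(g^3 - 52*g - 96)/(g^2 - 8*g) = g + 8 + 12/g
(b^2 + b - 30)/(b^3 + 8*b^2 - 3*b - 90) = (b - 5)/(b^2 + 2*b - 15)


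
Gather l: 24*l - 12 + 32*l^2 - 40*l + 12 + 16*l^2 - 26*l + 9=48*l^2 - 42*l + 9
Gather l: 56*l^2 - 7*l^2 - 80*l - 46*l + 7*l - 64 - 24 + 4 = 49*l^2 - 119*l - 84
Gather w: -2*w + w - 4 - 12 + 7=-w - 9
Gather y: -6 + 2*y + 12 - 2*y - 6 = 0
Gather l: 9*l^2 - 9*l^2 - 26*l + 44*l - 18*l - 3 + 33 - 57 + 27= 0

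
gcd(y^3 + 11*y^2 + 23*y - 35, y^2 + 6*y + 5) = y + 5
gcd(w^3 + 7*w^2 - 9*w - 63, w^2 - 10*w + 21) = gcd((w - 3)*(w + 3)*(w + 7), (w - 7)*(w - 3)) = w - 3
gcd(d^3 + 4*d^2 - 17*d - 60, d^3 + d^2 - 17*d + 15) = d + 5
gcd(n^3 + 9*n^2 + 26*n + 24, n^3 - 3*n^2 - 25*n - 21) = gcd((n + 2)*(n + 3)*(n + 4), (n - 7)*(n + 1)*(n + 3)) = n + 3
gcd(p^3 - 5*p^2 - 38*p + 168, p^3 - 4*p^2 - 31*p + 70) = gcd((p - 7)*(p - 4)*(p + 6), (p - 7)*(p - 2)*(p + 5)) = p - 7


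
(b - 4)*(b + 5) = b^2 + b - 20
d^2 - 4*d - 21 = (d - 7)*(d + 3)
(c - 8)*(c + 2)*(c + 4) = c^3 - 2*c^2 - 40*c - 64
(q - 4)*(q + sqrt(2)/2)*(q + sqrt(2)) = q^3 - 4*q^2 + 3*sqrt(2)*q^2/2 - 6*sqrt(2)*q + q - 4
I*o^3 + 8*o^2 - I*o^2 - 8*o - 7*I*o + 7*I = (o - 7*I)*(o - I)*(I*o - I)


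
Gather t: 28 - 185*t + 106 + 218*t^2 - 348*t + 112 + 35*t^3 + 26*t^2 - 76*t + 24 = 35*t^3 + 244*t^2 - 609*t + 270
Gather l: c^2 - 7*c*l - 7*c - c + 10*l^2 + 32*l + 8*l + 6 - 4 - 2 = c^2 - 8*c + 10*l^2 + l*(40 - 7*c)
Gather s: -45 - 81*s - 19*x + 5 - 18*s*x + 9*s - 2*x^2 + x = s*(-18*x - 72) - 2*x^2 - 18*x - 40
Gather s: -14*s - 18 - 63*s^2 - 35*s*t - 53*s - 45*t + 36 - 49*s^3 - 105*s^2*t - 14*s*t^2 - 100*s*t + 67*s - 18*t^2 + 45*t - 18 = -49*s^3 + s^2*(-105*t - 63) + s*(-14*t^2 - 135*t) - 18*t^2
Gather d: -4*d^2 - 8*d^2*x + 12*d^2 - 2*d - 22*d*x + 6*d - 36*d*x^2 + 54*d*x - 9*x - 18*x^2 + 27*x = d^2*(8 - 8*x) + d*(-36*x^2 + 32*x + 4) - 18*x^2 + 18*x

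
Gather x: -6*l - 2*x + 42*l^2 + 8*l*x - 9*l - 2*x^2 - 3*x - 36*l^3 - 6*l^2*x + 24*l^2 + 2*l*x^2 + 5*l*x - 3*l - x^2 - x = -36*l^3 + 66*l^2 - 18*l + x^2*(2*l - 3) + x*(-6*l^2 + 13*l - 6)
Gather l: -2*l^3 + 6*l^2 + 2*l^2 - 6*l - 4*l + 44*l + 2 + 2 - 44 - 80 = -2*l^3 + 8*l^2 + 34*l - 120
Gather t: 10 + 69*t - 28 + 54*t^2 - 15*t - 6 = 54*t^2 + 54*t - 24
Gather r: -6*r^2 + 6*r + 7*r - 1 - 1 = -6*r^2 + 13*r - 2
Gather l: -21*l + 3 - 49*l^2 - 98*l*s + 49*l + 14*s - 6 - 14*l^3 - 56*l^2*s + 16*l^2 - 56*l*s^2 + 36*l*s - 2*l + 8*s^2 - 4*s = -14*l^3 + l^2*(-56*s - 33) + l*(-56*s^2 - 62*s + 26) + 8*s^2 + 10*s - 3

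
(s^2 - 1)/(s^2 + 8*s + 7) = (s - 1)/(s + 7)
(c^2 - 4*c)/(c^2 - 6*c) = (c - 4)/(c - 6)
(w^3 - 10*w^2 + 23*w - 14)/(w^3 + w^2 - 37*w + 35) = (w^2 - 9*w + 14)/(w^2 + 2*w - 35)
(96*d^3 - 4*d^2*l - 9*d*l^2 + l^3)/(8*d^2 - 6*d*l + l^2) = (24*d^2 + 5*d*l - l^2)/(2*d - l)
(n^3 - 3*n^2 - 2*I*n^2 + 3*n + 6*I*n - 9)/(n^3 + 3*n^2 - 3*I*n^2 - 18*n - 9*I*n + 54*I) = (n + I)/(n + 6)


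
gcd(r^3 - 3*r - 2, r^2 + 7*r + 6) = r + 1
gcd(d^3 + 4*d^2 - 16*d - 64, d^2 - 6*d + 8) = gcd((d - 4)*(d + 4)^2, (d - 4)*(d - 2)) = d - 4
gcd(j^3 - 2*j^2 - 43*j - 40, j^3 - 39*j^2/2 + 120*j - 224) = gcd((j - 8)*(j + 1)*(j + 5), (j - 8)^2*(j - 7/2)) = j - 8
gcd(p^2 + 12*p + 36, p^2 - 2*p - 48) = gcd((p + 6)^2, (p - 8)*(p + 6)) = p + 6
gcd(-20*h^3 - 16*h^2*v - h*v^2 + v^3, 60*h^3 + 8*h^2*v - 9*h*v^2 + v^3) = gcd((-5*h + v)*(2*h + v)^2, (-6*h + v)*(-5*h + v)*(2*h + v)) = -10*h^2 - 3*h*v + v^2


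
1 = 1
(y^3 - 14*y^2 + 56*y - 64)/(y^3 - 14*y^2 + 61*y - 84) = (y^2 - 10*y + 16)/(y^2 - 10*y + 21)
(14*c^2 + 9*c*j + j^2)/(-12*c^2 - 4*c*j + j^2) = (-7*c - j)/(6*c - j)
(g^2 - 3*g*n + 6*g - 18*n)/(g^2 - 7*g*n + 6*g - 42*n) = (g - 3*n)/(g - 7*n)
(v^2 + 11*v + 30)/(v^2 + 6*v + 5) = (v + 6)/(v + 1)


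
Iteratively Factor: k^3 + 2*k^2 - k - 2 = (k + 2)*(k^2 - 1) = (k + 1)*(k + 2)*(k - 1)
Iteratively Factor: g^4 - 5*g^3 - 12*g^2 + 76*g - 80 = (g - 2)*(g^3 - 3*g^2 - 18*g + 40) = (g - 5)*(g - 2)*(g^2 + 2*g - 8) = (g - 5)*(g - 2)*(g + 4)*(g - 2)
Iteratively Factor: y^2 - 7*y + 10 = (y - 2)*(y - 5)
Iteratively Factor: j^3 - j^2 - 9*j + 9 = (j - 1)*(j^2 - 9) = (j - 3)*(j - 1)*(j + 3)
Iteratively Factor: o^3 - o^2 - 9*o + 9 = (o - 1)*(o^2 - 9) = (o - 1)*(o + 3)*(o - 3)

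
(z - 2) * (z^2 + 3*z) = z^3 + z^2 - 6*z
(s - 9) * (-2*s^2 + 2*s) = -2*s^3 + 20*s^2 - 18*s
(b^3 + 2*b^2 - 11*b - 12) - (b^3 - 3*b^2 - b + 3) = 5*b^2 - 10*b - 15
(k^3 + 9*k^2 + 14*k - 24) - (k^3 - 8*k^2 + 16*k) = 17*k^2 - 2*k - 24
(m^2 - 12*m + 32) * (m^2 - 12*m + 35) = m^4 - 24*m^3 + 211*m^2 - 804*m + 1120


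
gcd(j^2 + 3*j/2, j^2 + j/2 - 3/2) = j + 3/2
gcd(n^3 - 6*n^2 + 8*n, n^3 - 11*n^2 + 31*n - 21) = 1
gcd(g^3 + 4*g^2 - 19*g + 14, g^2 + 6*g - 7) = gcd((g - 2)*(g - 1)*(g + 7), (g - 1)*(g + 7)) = g^2 + 6*g - 7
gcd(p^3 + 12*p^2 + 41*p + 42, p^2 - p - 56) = p + 7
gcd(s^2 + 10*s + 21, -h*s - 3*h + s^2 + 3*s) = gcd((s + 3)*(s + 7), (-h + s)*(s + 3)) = s + 3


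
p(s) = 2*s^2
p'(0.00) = 0.00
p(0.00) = 0.00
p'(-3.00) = -12.00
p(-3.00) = 18.00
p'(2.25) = 9.00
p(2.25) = 10.12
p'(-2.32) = -9.28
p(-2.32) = 10.76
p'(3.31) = 13.24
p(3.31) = 21.91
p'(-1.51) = -6.04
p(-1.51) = 4.56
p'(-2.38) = -9.52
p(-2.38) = 11.33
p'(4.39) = 17.56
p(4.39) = 38.54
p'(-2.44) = -9.76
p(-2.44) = 11.91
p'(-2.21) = -8.84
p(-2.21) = 9.77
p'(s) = 4*s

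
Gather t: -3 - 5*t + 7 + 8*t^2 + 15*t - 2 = 8*t^2 + 10*t + 2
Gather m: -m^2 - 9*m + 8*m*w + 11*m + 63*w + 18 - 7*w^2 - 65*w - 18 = -m^2 + m*(8*w + 2) - 7*w^2 - 2*w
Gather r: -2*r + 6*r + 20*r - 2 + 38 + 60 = 24*r + 96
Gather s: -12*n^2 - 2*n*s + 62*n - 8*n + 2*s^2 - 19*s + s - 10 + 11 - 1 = -12*n^2 + 54*n + 2*s^2 + s*(-2*n - 18)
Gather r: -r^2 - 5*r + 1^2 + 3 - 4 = -r^2 - 5*r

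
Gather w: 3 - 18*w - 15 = -18*w - 12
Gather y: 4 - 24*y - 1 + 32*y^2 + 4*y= 32*y^2 - 20*y + 3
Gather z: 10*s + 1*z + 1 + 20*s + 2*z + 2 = 30*s + 3*z + 3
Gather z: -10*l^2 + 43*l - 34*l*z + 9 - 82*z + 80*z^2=-10*l^2 + 43*l + 80*z^2 + z*(-34*l - 82) + 9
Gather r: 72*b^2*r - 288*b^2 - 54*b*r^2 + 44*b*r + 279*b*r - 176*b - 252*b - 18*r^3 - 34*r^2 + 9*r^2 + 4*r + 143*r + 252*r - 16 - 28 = -288*b^2 - 428*b - 18*r^3 + r^2*(-54*b - 25) + r*(72*b^2 + 323*b + 399) - 44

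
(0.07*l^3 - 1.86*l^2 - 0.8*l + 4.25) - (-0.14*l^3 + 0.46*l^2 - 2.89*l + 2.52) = 0.21*l^3 - 2.32*l^2 + 2.09*l + 1.73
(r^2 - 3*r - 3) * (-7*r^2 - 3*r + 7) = -7*r^4 + 18*r^3 + 37*r^2 - 12*r - 21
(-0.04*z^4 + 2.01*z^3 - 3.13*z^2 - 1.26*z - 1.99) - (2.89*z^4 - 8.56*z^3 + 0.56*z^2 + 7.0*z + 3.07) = -2.93*z^4 + 10.57*z^3 - 3.69*z^2 - 8.26*z - 5.06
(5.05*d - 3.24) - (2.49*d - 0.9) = 2.56*d - 2.34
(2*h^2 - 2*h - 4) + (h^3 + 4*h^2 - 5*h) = h^3 + 6*h^2 - 7*h - 4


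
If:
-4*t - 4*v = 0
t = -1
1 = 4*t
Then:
No Solution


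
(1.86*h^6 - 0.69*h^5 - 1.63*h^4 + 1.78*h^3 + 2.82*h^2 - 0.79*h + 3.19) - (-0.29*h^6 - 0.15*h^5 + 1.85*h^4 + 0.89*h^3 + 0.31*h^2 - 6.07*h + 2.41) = 2.15*h^6 - 0.54*h^5 - 3.48*h^4 + 0.89*h^3 + 2.51*h^2 + 5.28*h + 0.78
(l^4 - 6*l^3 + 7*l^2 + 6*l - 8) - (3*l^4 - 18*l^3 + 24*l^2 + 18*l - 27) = -2*l^4 + 12*l^3 - 17*l^2 - 12*l + 19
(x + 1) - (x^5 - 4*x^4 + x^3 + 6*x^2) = -x^5 + 4*x^4 - x^3 - 6*x^2 + x + 1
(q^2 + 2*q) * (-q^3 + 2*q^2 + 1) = -q^5 + 4*q^3 + q^2 + 2*q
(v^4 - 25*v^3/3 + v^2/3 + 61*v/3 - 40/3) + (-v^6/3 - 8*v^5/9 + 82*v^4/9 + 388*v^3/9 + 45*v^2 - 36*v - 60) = -v^6/3 - 8*v^5/9 + 91*v^4/9 + 313*v^3/9 + 136*v^2/3 - 47*v/3 - 220/3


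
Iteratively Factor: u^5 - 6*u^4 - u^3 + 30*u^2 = (u)*(u^4 - 6*u^3 - u^2 + 30*u) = u^2*(u^3 - 6*u^2 - u + 30) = u^2*(u - 3)*(u^2 - 3*u - 10) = u^2*(u - 5)*(u - 3)*(u + 2)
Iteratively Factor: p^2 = (p)*(p)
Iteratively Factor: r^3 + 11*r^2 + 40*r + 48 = (r + 3)*(r^2 + 8*r + 16) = (r + 3)*(r + 4)*(r + 4)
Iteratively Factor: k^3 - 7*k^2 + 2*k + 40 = (k - 4)*(k^2 - 3*k - 10) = (k - 5)*(k - 4)*(k + 2)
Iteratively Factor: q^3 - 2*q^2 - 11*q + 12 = (q - 1)*(q^2 - q - 12) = (q - 1)*(q + 3)*(q - 4)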